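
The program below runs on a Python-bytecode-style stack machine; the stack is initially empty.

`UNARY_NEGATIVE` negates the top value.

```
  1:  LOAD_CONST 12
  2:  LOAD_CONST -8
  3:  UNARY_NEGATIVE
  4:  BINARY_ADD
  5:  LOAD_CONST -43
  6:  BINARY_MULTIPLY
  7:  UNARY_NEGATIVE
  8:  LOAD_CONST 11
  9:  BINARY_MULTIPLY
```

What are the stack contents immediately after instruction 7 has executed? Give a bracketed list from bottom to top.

[860]

LOAD_CONST 12   -> 12
LOAD_CONST -8   -> 12 -8
UNARY_NEGATIVE  -> 12 8
BINARY_ADD      -> 20
LOAD_CONST -43  -> 20 -43
BINARY_MULTIPLY -> -860
UNARY_NEGATIVE  -> 860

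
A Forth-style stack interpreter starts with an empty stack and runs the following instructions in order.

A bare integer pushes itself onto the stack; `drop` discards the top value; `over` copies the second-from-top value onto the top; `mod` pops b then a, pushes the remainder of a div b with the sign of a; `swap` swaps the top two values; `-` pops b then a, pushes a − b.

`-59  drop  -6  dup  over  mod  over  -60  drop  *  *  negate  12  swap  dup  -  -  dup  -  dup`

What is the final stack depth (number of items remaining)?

2

-59     [-59]
drop    []
-6      [-6]
dup     [-6, -6]
over    [-6, -6, -6]
mod     [-6, 0]
over    [-6, 0, -6]
-60     [-6, 0, -6, -60]
drop    [-6, 0, -6]
*       [-6, 0]
*       [0]
negate  [0]
12      [0, 12]
swap    [12, 0]
dup     [12, 0, 0]
-       [12, 0]
-       [12]
dup     [12, 12]
-       [0]
dup     [0, 0]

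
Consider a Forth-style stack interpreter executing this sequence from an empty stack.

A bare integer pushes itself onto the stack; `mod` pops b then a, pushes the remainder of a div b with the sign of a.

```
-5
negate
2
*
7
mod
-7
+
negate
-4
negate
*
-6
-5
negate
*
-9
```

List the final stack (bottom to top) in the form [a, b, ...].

[16, -30, -9]

-5     : [-5]
negate : [5]
2      : [5, 2]
*      : [10]
7      : [10, 7]
mod    : [3]
-7     : [3, -7]
+      : [-4]
negate : [4]
-4     : [4, -4]
negate : [4, 4]
*      : [16]
-6     : [16, -6]
-5     : [16, -6, -5]
negate : [16, -6, 5]
*      : [16, -30]
-9     : [16, -30, -9]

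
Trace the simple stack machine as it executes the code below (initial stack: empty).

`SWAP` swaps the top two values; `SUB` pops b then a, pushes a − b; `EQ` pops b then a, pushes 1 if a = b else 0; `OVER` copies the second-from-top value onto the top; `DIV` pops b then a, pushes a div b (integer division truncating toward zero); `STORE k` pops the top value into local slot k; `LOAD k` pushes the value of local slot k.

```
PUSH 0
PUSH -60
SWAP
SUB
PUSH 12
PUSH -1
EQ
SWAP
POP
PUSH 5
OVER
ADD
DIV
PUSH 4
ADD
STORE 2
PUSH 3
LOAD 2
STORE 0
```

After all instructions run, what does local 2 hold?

4

PUSH 0   : [0]
PUSH -60 : [0, -60]
SWAP     : [-60, 0]
SUB      : [-60]
PUSH 12  : [-60, 12]
PUSH -1  : [-60, 12, -1]
EQ       : [-60, 0]
SWAP     : [0, -60]
POP      : [0]
PUSH 5   : [0, 5]
OVER     : [0, 5, 0]
ADD      : [0, 5]
DIV      : [0]
PUSH 4   : [0, 4]
ADD      : [4]
STORE 2  : []
PUSH 3   : [3]
LOAD 2   : [3, 4]
STORE 0  : [3]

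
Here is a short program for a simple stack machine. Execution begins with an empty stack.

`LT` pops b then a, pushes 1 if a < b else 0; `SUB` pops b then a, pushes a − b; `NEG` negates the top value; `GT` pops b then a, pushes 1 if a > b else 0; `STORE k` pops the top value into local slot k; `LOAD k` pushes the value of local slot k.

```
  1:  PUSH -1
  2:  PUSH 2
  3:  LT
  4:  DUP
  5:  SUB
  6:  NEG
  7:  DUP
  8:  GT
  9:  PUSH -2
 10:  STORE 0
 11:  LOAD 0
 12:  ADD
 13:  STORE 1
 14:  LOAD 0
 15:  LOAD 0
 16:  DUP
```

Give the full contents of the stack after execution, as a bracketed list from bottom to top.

[-2, -2, -2]

PUSH -1 → -1
PUSH 2  → -1 2
LT      → 1
DUP     → 1 1
SUB     → 0
NEG     → 0
DUP     → 0 0
GT      → 0
PUSH -2 → 0 -2
STORE 0 → 0
LOAD 0  → 0 -2
ADD     → -2
STORE 1 → (empty)
LOAD 0  → -2
LOAD 0  → -2 -2
DUP     → -2 -2 -2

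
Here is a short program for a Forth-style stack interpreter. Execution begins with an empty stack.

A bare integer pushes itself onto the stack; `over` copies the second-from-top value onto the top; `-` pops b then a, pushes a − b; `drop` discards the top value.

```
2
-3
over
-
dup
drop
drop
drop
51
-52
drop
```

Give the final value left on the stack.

2    → 2
-3   → 2 -3
over → 2 -3 2
-    → 2 -5
dup  → 2 -5 -5
drop → 2 -5
drop → 2
drop → (empty)
51   → 51
-52  → 51 -52
drop → 51

51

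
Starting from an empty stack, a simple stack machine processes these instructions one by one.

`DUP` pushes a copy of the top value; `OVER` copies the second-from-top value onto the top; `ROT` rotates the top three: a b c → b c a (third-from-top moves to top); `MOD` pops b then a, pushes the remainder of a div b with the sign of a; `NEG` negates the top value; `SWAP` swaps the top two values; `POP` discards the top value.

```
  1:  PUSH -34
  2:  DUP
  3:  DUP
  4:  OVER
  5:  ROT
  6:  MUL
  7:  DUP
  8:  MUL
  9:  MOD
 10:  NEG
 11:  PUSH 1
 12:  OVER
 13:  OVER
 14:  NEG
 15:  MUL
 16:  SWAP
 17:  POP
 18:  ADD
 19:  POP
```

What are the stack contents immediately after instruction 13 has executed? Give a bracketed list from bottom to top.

PUSH -34 → [-34]
DUP      → [-34, -34]
DUP      → [-34, -34, -34]
OVER     → [-34, -34, -34, -34]
ROT      → [-34, -34, -34, -34]
MUL      → [-34, -34, 1156]
DUP      → [-34, -34, 1156, 1156]
MUL      → [-34, -34, 1336336]
MOD      → [-34, -34]
NEG      → [-34, 34]
PUSH 1   → [-34, 34, 1]
OVER     → [-34, 34, 1, 34]
OVER     → [-34, 34, 1, 34, 1]

[-34, 34, 1, 34, 1]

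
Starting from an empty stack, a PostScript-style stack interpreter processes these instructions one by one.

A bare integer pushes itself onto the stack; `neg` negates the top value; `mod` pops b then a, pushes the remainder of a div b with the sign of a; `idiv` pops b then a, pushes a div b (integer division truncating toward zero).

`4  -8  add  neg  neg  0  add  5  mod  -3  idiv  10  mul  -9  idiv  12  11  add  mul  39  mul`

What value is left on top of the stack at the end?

4    : 4
-8   : 4 -8
add  : -4
neg  : 4
neg  : -4
0    : -4 0
add  : -4
5    : -4 5
mod  : -4
-3   : -4 -3
idiv : 1
10   : 1 10
mul  : 10
-9   : 10 -9
idiv : -1
12   : -1 12
11   : -1 12 11
add  : -1 23
mul  : -23
39   : -23 39
mul  : -897

-897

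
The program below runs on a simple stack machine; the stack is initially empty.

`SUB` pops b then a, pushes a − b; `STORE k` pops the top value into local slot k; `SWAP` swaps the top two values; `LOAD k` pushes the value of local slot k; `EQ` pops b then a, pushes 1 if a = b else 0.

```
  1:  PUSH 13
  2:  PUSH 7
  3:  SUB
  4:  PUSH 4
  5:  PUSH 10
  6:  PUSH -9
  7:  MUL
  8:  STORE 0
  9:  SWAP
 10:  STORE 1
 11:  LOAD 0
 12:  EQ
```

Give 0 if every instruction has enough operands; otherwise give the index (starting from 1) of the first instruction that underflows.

PUSH 13 -> 13
PUSH 7  -> 13 7
SUB     -> 6
PUSH 4  -> 6 4
PUSH 10 -> 6 4 10
PUSH -9 -> 6 4 10 -9
MUL     -> 6 4 -90
STORE 0 -> 6 4
SWAP    -> 4 6
STORE 1 -> 4
LOAD 0  -> 4 -90
EQ      -> 0

0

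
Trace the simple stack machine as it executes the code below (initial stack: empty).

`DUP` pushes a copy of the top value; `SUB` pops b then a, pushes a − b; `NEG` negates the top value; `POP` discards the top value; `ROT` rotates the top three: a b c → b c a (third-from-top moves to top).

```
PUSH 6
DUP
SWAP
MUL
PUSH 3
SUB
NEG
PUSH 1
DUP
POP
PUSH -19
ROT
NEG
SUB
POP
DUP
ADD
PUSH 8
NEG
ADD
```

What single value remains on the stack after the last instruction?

PUSH 6   -> 6
DUP      -> 6 6
SWAP     -> 6 6
MUL      -> 36
PUSH 3   -> 36 3
SUB      -> 33
NEG      -> -33
PUSH 1   -> -33 1
DUP      -> -33 1 1
POP      -> -33 1
PUSH -19 -> -33 1 -19
ROT      -> 1 -19 -33
NEG      -> 1 -19 33
SUB      -> 1 -52
POP      -> 1
DUP      -> 1 1
ADD      -> 2
PUSH 8   -> 2 8
NEG      -> 2 -8
ADD      -> -6

-6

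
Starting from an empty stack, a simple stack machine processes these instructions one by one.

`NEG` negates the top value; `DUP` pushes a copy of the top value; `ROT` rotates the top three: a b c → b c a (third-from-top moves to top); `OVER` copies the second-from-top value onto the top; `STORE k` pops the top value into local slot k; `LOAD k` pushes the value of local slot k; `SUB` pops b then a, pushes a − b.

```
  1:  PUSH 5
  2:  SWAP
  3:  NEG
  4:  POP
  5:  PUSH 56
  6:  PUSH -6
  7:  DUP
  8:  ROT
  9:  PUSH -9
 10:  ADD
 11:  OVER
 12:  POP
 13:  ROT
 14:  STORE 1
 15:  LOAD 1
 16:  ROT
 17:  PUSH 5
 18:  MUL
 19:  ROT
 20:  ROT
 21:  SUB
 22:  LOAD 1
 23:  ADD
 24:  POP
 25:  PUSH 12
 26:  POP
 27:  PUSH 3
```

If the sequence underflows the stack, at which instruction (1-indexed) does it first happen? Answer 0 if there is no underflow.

PUSH 5  [5]
SWAP  — needs 2 operands, stack has 1 → underflow

2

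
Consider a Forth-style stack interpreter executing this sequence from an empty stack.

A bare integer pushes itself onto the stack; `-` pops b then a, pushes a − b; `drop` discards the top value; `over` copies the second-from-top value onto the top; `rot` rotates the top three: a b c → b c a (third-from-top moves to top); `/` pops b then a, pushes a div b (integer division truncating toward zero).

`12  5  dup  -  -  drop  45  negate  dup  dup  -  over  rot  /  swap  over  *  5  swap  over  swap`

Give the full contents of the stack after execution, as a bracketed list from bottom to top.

12     : 12
5      : 12 5
dup    : 12 5 5
-      : 12 0
-      : 12
drop   : (empty)
45     : 45
negate : -45
dup    : -45 -45
dup    : -45 -45 -45
-      : -45 0
over   : -45 0 -45
rot    : 0 -45 -45
/      : 0 1
swap   : 1 0
over   : 1 0 1
*      : 1 0
5      : 1 0 5
swap   : 1 5 0
over   : 1 5 0 5
swap   : 1 5 5 0

[1, 5, 5, 0]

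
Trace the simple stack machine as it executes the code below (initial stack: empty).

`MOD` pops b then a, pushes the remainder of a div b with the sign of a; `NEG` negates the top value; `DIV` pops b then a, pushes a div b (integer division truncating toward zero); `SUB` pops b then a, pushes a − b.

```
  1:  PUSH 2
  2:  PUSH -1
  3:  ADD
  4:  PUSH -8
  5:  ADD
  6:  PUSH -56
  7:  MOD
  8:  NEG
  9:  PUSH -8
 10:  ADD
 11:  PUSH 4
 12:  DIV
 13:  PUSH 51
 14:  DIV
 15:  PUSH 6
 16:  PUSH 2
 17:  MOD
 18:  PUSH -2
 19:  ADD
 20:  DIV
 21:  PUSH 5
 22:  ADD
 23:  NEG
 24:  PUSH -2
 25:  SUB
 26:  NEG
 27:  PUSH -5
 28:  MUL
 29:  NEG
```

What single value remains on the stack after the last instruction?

15

PUSH 2   -> 2
PUSH -1  -> 2 -1
ADD      -> 1
PUSH -8  -> 1 -8
ADD      -> -7
PUSH -56 -> -7 -56
MOD      -> -7
NEG      -> 7
PUSH -8  -> 7 -8
ADD      -> -1
PUSH 4   -> -1 4
DIV      -> 0
PUSH 51  -> 0 51
DIV      -> 0
PUSH 6   -> 0 6
PUSH 2   -> 0 6 2
MOD      -> 0 0
PUSH -2  -> 0 0 -2
ADD      -> 0 -2
DIV      -> 0
PUSH 5   -> 0 5
ADD      -> 5
NEG      -> -5
PUSH -2  -> -5 -2
SUB      -> -3
NEG      -> 3
PUSH -5  -> 3 -5
MUL      -> -15
NEG      -> 15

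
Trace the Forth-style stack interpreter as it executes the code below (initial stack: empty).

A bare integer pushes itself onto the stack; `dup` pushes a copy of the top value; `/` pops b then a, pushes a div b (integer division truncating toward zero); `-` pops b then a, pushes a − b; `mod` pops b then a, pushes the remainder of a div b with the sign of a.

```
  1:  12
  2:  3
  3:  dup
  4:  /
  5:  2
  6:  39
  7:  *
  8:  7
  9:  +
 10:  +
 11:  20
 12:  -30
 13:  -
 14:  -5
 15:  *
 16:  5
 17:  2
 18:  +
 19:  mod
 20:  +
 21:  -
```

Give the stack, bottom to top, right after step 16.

[12, 86, -250, 5]

12  -> 12
3   -> 12 3
dup -> 12 3 3
/   -> 12 1
2   -> 12 1 2
39  -> 12 1 2 39
*   -> 12 1 78
7   -> 12 1 78 7
+   -> 12 1 85
+   -> 12 86
20  -> 12 86 20
-30 -> 12 86 20 -30
-   -> 12 86 50
-5  -> 12 86 50 -5
*   -> 12 86 -250
5   -> 12 86 -250 5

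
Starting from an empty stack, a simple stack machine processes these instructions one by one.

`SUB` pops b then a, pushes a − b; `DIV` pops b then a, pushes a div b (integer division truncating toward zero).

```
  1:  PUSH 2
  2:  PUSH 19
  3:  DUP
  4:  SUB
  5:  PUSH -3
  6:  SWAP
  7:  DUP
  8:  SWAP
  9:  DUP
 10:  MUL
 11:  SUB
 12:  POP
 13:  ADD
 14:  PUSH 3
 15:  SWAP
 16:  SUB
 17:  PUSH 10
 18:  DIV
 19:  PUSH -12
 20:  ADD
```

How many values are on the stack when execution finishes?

1

PUSH 2    [2]
PUSH 19   [2, 19]
DUP       [2, 19, 19]
SUB       [2, 0]
PUSH -3   [2, 0, -3]
SWAP      [2, -3, 0]
DUP       [2, -3, 0, 0]
SWAP      [2, -3, 0, 0]
DUP       [2, -3, 0, 0, 0]
MUL       [2, -3, 0, 0]
SUB       [2, -3, 0]
POP       [2, -3]
ADD       [-1]
PUSH 3    [-1, 3]
SWAP      [3, -1]
SUB       [4]
PUSH 10   [4, 10]
DIV       [0]
PUSH -12  [0, -12]
ADD       [-12]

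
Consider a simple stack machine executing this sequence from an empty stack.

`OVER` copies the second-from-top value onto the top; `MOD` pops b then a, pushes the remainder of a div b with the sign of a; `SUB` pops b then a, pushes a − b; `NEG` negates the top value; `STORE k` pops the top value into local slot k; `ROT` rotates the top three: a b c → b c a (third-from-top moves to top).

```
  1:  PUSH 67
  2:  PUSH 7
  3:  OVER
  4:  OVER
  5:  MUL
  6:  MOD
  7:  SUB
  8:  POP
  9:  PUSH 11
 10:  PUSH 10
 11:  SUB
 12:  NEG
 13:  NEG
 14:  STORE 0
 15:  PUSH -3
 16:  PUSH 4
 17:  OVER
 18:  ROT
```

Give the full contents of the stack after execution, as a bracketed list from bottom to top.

[4, -3, -3]

PUSH 67 → 67
PUSH 7  → 67 7
OVER    → 67 7 67
OVER    → 67 7 67 7
MUL     → 67 7 469
MOD     → 67 7
SUB     → 60
POP     → (empty)
PUSH 11 → 11
PUSH 10 → 11 10
SUB     → 1
NEG     → -1
NEG     → 1
STORE 0 → (empty)
PUSH -3 → -3
PUSH 4  → -3 4
OVER    → -3 4 -3
ROT     → 4 -3 -3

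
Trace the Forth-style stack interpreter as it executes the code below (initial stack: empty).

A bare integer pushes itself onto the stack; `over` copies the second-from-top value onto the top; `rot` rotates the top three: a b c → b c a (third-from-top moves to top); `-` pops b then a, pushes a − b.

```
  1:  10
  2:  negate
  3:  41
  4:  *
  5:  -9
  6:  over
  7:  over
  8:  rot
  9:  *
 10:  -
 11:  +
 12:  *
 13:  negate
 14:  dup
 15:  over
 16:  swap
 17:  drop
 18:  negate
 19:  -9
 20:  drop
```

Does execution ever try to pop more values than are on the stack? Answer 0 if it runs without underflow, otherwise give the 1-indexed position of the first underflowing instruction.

10     → 10
negate → -10
41     → -10 41
*      → -410
-9     → -410 -9
over   → -410 -9 -410
over   → -410 -9 -410 -9
rot    → -410 -410 -9 -9
*      → -410 -410 81
-      → -410 -491
+      → -901
*  — needs 2 operands, stack has 1 → underflow

12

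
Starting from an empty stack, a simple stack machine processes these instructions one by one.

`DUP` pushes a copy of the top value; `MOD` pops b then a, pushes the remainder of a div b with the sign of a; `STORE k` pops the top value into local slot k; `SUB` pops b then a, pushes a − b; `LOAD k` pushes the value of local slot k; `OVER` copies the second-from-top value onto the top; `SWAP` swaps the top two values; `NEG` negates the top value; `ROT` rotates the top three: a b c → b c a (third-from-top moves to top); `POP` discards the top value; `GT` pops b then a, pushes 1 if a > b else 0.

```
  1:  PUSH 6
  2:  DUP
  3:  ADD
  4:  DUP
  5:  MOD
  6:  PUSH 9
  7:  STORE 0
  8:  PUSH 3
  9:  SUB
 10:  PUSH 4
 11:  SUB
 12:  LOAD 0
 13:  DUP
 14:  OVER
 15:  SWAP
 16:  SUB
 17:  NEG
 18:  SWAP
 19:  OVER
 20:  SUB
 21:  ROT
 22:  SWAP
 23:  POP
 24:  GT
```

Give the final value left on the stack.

1

PUSH 6  → [6]
DUP     → [6, 6]
ADD     → [12]
DUP     → [12, 12]
MOD     → [0]
PUSH 9  → [0, 9]
STORE 0 → [0]
PUSH 3  → [0, 3]
SUB     → [-3]
PUSH 4  → [-3, 4]
SUB     → [-7]
LOAD 0  → [-7, 9]
DUP     → [-7, 9, 9]
OVER    → [-7, 9, 9, 9]
SWAP    → [-7, 9, 9, 9]
SUB     → [-7, 9, 0]
NEG     → [-7, 9, 0]
SWAP    → [-7, 0, 9]
OVER    → [-7, 0, 9, 0]
SUB     → [-7, 0, 9]
ROT     → [0, 9, -7]
SWAP    → [0, -7, 9]
POP     → [0, -7]
GT      → [1]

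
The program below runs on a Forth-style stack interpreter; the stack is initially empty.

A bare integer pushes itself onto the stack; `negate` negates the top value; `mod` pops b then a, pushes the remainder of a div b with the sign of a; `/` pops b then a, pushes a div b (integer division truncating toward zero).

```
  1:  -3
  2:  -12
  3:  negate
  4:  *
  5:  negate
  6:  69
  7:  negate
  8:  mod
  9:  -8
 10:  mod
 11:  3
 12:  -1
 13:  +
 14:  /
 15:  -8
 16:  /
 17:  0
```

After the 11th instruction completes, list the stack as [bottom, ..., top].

-3     → [-3]
-12    → [-3, -12]
negate → [-3, 12]
*      → [-36]
negate → [36]
69     → [36, 69]
negate → [36, -69]
mod    → [36]
-8     → [36, -8]
mod    → [4]
3      → [4, 3]

[4, 3]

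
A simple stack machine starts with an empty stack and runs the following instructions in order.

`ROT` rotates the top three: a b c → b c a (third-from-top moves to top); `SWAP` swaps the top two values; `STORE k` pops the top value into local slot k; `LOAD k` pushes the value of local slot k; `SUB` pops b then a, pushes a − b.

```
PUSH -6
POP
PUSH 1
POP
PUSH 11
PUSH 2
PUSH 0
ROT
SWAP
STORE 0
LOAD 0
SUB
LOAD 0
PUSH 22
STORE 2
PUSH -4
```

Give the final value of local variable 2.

22

PUSH -6 : [-6]
POP     : []
PUSH 1  : [1]
POP     : []
PUSH 11 : [11]
PUSH 2  : [11, 2]
PUSH 0  : [11, 2, 0]
ROT     : [2, 0, 11]
SWAP    : [2, 11, 0]
STORE 0 : [2, 11]
LOAD 0  : [2, 11, 0]
SUB     : [2, 11]
LOAD 0  : [2, 11, 0]
PUSH 22 : [2, 11, 0, 22]
STORE 2 : [2, 11, 0]
PUSH -4 : [2, 11, 0, -4]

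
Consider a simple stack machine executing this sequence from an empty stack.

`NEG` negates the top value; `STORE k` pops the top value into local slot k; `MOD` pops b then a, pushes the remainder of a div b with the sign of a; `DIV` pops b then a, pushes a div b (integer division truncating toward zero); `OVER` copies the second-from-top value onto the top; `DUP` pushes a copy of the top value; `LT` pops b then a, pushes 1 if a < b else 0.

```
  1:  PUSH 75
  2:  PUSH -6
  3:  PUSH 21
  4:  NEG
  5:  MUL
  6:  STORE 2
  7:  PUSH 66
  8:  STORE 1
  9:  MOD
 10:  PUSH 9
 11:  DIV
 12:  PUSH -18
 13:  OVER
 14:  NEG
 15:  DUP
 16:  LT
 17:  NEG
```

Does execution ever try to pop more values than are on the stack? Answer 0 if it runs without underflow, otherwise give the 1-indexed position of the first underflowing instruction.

9

PUSH 75 : 75
PUSH -6 : 75 -6
PUSH 21 : 75 -6 21
NEG     : 75 -6 -21
MUL     : 75 126
STORE 2 : 75
PUSH 66 : 75 66
STORE 1 : 75
MOD  — needs 2 operands, stack has 1 → underflow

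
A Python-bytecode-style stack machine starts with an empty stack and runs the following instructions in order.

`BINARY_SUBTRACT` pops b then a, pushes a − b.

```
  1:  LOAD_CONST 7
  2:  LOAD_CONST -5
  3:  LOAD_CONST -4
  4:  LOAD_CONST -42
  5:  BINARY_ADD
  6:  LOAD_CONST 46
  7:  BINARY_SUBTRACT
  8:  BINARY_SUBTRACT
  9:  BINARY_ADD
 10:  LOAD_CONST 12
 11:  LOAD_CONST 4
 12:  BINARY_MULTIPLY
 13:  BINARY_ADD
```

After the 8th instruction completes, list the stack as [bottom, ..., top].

[7, 87]

LOAD_CONST 7    -> [7]
LOAD_CONST -5   -> [7, -5]
LOAD_CONST -4   -> [7, -5, -4]
LOAD_CONST -42  -> [7, -5, -4, -42]
BINARY_ADD      -> [7, -5, -46]
LOAD_CONST 46   -> [7, -5, -46, 46]
BINARY_SUBTRACT -> [7, -5, -92]
BINARY_SUBTRACT -> [7, 87]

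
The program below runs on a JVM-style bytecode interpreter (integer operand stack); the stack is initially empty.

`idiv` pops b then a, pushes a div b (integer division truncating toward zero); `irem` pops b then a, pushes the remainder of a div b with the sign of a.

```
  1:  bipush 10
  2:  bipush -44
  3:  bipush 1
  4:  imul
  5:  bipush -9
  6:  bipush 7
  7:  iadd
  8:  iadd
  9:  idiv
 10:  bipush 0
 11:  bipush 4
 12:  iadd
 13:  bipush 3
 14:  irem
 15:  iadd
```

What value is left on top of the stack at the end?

bipush 10  → [10]
bipush -44 → [10, -44]
bipush 1   → [10, -44, 1]
imul       → [10, -44]
bipush -9  → [10, -44, -9]
bipush 7   → [10, -44, -9, 7]
iadd       → [10, -44, -2]
iadd       → [10, -46]
idiv       → [0]
bipush 0   → [0, 0]
bipush 4   → [0, 0, 4]
iadd       → [0, 4]
bipush 3   → [0, 4, 3]
irem       → [0, 1]
iadd       → [1]

1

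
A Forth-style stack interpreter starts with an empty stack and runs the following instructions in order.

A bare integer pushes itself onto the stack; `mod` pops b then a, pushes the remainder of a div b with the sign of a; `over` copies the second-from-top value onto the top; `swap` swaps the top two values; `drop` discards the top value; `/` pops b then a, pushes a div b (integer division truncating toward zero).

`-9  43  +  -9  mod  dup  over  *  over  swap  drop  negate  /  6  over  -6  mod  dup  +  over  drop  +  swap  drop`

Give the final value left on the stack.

4

-9     : -9
43     : -9 43
+      : 34
-9     : 34 -9
mod    : 7
dup    : 7 7
over   : 7 7 7
*      : 7 49
over   : 7 49 7
swap   : 7 7 49
drop   : 7 7
negate : 7 -7
/      : -1
6      : -1 6
over   : -1 6 -1
-6     : -1 6 -1 -6
mod    : -1 6 -1
dup    : -1 6 -1 -1
+      : -1 6 -2
over   : -1 6 -2 6
drop   : -1 6 -2
+      : -1 4
swap   : 4 -1
drop   : 4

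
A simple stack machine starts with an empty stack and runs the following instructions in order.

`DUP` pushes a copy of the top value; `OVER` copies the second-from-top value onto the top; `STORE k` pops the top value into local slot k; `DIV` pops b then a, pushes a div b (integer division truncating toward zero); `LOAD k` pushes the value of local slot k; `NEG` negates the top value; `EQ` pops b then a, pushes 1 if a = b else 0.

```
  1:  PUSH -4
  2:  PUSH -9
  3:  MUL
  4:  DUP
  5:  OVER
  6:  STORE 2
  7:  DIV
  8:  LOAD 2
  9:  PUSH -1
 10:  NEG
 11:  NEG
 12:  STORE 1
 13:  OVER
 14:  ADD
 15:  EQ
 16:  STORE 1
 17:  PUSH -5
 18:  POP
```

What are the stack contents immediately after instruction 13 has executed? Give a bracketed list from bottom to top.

PUSH -4  [-4]
PUSH -9  [-4, -9]
MUL      [36]
DUP      [36, 36]
OVER     [36, 36, 36]
STORE 2  [36, 36]
DIV      [1]
LOAD 2   [1, 36]
PUSH -1  [1, 36, -1]
NEG      [1, 36, 1]
NEG      [1, 36, -1]
STORE 1  [1, 36]
OVER     [1, 36, 1]

[1, 36, 1]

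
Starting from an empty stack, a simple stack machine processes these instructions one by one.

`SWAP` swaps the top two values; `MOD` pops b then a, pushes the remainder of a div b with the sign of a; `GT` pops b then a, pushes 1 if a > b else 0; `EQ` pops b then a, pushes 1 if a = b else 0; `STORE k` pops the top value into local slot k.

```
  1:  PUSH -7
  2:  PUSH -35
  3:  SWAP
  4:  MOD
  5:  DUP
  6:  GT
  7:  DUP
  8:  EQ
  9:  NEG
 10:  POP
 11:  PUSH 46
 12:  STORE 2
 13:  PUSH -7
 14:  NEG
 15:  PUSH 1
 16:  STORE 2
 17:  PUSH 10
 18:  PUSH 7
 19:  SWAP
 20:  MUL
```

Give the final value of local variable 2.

PUSH -7  -> [-7]
PUSH -35 -> [-7, -35]
SWAP     -> [-35, -7]
MOD      -> [0]
DUP      -> [0, 0]
GT       -> [0]
DUP      -> [0, 0]
EQ       -> [1]
NEG      -> [-1]
POP      -> []
PUSH 46  -> [46]
STORE 2  -> []
PUSH -7  -> [-7]
NEG      -> [7]
PUSH 1   -> [7, 1]
STORE 2  -> [7]
PUSH 10  -> [7, 10]
PUSH 7   -> [7, 10, 7]
SWAP     -> [7, 7, 10]
MUL      -> [7, 70]

1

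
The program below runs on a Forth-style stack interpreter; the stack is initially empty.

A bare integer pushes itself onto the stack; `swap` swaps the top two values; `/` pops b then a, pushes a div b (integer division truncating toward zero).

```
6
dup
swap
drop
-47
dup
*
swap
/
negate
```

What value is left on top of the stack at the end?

6      → 6
dup    → 6 6
swap   → 6 6
drop   → 6
-47    → 6 -47
dup    → 6 -47 -47
*      → 6 2209
swap   → 2209 6
/      → 368
negate → -368

-368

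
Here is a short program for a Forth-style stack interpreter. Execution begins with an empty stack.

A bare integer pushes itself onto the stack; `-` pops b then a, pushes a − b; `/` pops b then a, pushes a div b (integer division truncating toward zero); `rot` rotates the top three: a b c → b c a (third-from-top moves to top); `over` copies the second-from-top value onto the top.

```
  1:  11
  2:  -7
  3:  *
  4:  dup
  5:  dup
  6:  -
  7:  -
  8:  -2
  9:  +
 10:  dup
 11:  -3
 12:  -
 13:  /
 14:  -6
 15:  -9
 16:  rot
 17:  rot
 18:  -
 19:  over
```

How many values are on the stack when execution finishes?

3

11   : [11]
-7   : [11, -7]
*    : [-77]
dup  : [-77, -77]
dup  : [-77, -77, -77]
-    : [-77, 0]
-    : [-77]
-2   : [-77, -2]
+    : [-79]
dup  : [-79, -79]
-3   : [-79, -79, -3]
-    : [-79, -76]
/    : [1]
-6   : [1, -6]
-9   : [1, -6, -9]
rot  : [-6, -9, 1]
rot  : [-9, 1, -6]
-    : [-9, 7]
over : [-9, 7, -9]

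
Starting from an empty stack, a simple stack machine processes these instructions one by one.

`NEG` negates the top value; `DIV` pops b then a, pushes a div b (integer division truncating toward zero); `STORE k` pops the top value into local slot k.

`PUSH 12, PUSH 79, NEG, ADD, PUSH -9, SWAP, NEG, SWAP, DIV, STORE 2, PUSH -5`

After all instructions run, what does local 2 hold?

-7

PUSH 12 → [12]
PUSH 79 → [12, 79]
NEG     → [12, -79]
ADD     → [-67]
PUSH -9 → [-67, -9]
SWAP    → [-9, -67]
NEG     → [-9, 67]
SWAP    → [67, -9]
DIV     → [-7]
STORE 2 → []
PUSH -5 → [-5]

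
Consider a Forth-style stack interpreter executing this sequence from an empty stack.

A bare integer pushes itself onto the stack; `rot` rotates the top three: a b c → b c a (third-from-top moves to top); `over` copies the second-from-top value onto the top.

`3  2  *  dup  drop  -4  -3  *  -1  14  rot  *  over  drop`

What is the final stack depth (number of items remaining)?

3    : 3
2    : 3 2
*    : 6
dup  : 6 6
drop : 6
-4   : 6 -4
-3   : 6 -4 -3
*    : 6 12
-1   : 6 12 -1
14   : 6 12 -1 14
rot  : 6 -1 14 12
*    : 6 -1 168
over : 6 -1 168 -1
drop : 6 -1 168

3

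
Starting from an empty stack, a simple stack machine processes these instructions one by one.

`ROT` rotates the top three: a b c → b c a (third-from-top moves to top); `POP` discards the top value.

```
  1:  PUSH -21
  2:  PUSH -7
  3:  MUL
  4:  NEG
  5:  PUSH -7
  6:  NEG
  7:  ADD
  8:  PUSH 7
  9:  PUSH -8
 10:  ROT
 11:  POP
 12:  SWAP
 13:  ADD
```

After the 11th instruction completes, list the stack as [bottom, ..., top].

PUSH -21 -> -21
PUSH -7  -> -21 -7
MUL      -> 147
NEG      -> -147
PUSH -7  -> -147 -7
NEG      -> -147 7
ADD      -> -140
PUSH 7   -> -140 7
PUSH -8  -> -140 7 -8
ROT      -> 7 -8 -140
POP      -> 7 -8

[7, -8]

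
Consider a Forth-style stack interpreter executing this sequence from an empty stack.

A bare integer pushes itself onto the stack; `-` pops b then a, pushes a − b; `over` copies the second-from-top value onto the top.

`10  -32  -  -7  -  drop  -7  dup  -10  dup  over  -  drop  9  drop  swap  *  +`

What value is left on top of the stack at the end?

63

10   : [10]
-32  : [10, -32]
-    : [42]
-7   : [42, -7]
-    : [49]
drop : []
-7   : [-7]
dup  : [-7, -7]
-10  : [-7, -7, -10]
dup  : [-7, -7, -10, -10]
over : [-7, -7, -10, -10, -10]
-    : [-7, -7, -10, 0]
drop : [-7, -7, -10]
9    : [-7, -7, -10, 9]
drop : [-7, -7, -10]
swap : [-7, -10, -7]
*    : [-7, 70]
+    : [63]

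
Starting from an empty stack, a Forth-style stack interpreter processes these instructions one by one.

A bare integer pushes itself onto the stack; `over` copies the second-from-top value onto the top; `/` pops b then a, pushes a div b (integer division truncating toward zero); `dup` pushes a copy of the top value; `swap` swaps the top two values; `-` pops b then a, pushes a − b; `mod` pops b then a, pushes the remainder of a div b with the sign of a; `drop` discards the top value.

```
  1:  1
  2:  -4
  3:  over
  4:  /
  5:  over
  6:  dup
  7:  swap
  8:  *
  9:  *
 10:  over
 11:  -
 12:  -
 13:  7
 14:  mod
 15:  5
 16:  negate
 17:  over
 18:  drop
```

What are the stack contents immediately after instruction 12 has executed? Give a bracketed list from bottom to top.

[6]

1    : 1
-4   : 1 -4
over : 1 -4 1
/    : 1 -4
over : 1 -4 1
dup  : 1 -4 1 1
swap : 1 -4 1 1
*    : 1 -4 1
*    : 1 -4
over : 1 -4 1
-    : 1 -5
-    : 6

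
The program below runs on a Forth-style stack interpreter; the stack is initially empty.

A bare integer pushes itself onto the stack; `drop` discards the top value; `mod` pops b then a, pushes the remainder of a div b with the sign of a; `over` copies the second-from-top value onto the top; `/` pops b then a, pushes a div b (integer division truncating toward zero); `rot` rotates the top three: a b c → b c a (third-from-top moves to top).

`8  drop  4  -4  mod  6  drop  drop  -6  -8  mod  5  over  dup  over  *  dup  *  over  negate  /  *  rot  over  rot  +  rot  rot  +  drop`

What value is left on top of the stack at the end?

-2592

8      → [8]
drop   → []
4      → [4]
-4     → [4, -4]
mod    → [0]
6      → [0, 6]
drop   → [0]
drop   → []
-6     → [-6]
-8     → [-6, -8]
mod    → [-6]
5      → [-6, 5]
over   → [-6, 5, -6]
dup    → [-6, 5, -6, -6]
over   → [-6, 5, -6, -6, -6]
*      → [-6, 5, -6, 36]
dup    → [-6, 5, -6, 36, 36]
*      → [-6, 5, -6, 1296]
over   → [-6, 5, -6, 1296, -6]
negate → [-6, 5, -6, 1296, 6]
/      → [-6, 5, -6, 216]
*      → [-6, 5, -1296]
rot    → [5, -1296, -6]
over   → [5, -1296, -6, -1296]
rot    → [5, -6, -1296, -1296]
+      → [5, -6, -2592]
rot    → [-6, -2592, 5]
rot    → [-2592, 5, -6]
+      → [-2592, -1]
drop   → [-2592]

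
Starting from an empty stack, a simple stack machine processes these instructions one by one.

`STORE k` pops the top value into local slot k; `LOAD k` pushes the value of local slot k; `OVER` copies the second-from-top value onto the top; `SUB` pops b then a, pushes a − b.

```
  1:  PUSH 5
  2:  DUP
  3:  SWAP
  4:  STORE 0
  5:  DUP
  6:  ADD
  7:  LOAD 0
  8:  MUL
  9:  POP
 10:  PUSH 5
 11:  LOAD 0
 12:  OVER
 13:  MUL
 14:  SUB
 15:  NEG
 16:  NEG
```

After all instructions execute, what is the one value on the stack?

-20

PUSH 5  -> [5]
DUP     -> [5, 5]
SWAP    -> [5, 5]
STORE 0 -> [5]
DUP     -> [5, 5]
ADD     -> [10]
LOAD 0  -> [10, 5]
MUL     -> [50]
POP     -> []
PUSH 5  -> [5]
LOAD 0  -> [5, 5]
OVER    -> [5, 5, 5]
MUL     -> [5, 25]
SUB     -> [-20]
NEG     -> [20]
NEG     -> [-20]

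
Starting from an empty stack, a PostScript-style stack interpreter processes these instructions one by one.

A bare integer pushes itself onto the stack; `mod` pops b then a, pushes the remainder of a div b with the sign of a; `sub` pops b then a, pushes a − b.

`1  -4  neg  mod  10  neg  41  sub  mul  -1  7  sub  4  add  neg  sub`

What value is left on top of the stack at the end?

1   → [1]
-4  → [1, -4]
neg → [1, 4]
mod → [1]
10  → [1, 10]
neg → [1, -10]
41  → [1, -10, 41]
sub → [1, -51]
mul → [-51]
-1  → [-51, -1]
7   → [-51, -1, 7]
sub → [-51, -8]
4   → [-51, -8, 4]
add → [-51, -4]
neg → [-51, 4]
sub → [-55]

-55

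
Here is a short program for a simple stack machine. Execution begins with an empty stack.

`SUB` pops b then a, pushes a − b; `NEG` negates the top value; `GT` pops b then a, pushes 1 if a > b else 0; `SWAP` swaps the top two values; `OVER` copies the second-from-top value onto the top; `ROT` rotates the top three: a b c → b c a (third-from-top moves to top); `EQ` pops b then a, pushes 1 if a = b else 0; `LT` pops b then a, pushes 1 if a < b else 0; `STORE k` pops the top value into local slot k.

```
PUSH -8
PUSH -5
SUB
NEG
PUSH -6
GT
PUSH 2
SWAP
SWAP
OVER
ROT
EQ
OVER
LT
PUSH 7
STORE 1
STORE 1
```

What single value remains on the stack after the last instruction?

2

PUSH -8 → [-8]
PUSH -5 → [-8, -5]
SUB     → [-3]
NEG     → [3]
PUSH -6 → [3, -6]
GT      → [1]
PUSH 2  → [1, 2]
SWAP    → [2, 1]
SWAP    → [1, 2]
OVER    → [1, 2, 1]
ROT     → [2, 1, 1]
EQ      → [2, 1]
OVER    → [2, 1, 2]
LT      → [2, 1]
PUSH 7  → [2, 1, 7]
STORE 1 → [2, 1]
STORE 1 → [2]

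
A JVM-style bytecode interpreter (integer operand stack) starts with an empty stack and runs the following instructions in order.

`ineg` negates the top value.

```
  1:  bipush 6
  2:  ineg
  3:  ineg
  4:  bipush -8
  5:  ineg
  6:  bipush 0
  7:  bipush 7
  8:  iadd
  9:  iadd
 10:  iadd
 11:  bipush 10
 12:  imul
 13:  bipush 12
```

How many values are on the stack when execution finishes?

2

bipush 6   6
ineg       -6
ineg       6
bipush -8  6 -8
ineg       6 8
bipush 0   6 8 0
bipush 7   6 8 0 7
iadd       6 8 7
iadd       6 15
iadd       21
bipush 10  21 10
imul       210
bipush 12  210 12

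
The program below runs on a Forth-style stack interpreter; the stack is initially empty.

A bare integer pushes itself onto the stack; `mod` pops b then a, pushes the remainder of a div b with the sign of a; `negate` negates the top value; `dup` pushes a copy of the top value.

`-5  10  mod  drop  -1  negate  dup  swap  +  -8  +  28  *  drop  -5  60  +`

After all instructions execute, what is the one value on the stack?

-5     -> [-5]
10     -> [-5, 10]
mod    -> [-5]
drop   -> []
-1     -> [-1]
negate -> [1]
dup    -> [1, 1]
swap   -> [1, 1]
+      -> [2]
-8     -> [2, -8]
+      -> [-6]
28     -> [-6, 28]
*      -> [-168]
drop   -> []
-5     -> [-5]
60     -> [-5, 60]
+      -> [55]

55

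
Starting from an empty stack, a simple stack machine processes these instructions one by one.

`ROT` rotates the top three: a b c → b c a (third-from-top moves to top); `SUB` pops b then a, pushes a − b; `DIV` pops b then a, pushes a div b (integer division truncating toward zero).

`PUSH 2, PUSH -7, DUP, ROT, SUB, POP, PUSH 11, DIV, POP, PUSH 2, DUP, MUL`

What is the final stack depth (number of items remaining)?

1

PUSH 2  → [2]
PUSH -7 → [2, -7]
DUP     → [2, -7, -7]
ROT     → [-7, -7, 2]
SUB     → [-7, -9]
POP     → [-7]
PUSH 11 → [-7, 11]
DIV     → [0]
POP     → []
PUSH 2  → [2]
DUP     → [2, 2]
MUL     → [4]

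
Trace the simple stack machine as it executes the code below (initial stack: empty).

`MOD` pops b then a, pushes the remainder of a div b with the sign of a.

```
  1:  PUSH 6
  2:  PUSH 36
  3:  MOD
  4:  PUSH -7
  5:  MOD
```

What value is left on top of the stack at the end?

PUSH 6  : 6
PUSH 36 : 6 36
MOD     : 6
PUSH -7 : 6 -7
MOD     : 6

6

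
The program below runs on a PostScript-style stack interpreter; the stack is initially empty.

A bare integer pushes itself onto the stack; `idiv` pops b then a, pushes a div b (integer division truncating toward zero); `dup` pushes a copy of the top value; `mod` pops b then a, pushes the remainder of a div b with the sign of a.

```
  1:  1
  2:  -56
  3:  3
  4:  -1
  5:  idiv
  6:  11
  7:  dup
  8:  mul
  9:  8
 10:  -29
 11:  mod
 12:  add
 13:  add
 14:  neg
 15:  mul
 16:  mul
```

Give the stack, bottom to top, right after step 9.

1    → 1
-56  → 1 -56
3    → 1 -56 3
-1   → 1 -56 3 -1
idiv → 1 -56 -3
11   → 1 -56 -3 11
dup  → 1 -56 -3 11 11
mul  → 1 -56 -3 121
8    → 1 -56 -3 121 8

[1, -56, -3, 121, 8]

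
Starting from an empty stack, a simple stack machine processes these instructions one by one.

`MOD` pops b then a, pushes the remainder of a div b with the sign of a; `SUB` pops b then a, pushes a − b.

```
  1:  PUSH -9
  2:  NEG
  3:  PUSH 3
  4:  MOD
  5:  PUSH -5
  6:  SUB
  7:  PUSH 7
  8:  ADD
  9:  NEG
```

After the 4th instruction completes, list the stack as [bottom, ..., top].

PUSH -9 : -9
NEG     : 9
PUSH 3  : 9 3
MOD     : 0

[0]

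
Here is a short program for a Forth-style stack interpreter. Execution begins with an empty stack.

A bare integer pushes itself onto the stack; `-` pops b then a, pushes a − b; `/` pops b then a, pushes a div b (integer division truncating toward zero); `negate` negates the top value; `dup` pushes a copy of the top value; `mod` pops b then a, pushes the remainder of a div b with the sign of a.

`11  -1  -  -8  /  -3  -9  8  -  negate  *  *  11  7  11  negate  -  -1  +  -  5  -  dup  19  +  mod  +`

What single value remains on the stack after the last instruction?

11     -> 11
-1     -> 11 -1
-      -> 12
-8     -> 12 -8
/      -> -1
-3     -> -1 -3
-9     -> -1 -3 -9
8      -> -1 -3 -9 8
-      -> -1 -3 -17
negate -> -1 -3 17
*      -> -1 -51
*      -> 51
11     -> 51 11
7      -> 51 11 7
11     -> 51 11 7 11
negate -> 51 11 7 -11
-      -> 51 11 18
-1     -> 51 11 18 -1
+      -> 51 11 17
-      -> 51 -6
5      -> 51 -6 5
-      -> 51 -11
dup    -> 51 -11 -11
19     -> 51 -11 -11 19
+      -> 51 -11 8
mod    -> 51 -3
+      -> 48

48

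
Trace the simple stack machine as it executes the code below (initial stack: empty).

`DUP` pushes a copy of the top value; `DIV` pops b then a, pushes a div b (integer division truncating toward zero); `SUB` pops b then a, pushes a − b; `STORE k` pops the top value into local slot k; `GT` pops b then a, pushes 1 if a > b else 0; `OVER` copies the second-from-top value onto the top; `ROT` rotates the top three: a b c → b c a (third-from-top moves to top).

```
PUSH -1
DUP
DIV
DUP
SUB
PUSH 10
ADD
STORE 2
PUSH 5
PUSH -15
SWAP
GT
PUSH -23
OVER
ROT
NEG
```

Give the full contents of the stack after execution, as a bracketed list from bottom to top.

PUSH -1  -> -1
DUP      -> -1 -1
DIV      -> 1
DUP      -> 1 1
SUB      -> 0
PUSH 10  -> 0 10
ADD      -> 10
STORE 2  -> (empty)
PUSH 5   -> 5
PUSH -15 -> 5 -15
SWAP     -> -15 5
GT       -> 0
PUSH -23 -> 0 -23
OVER     -> 0 -23 0
ROT      -> -23 0 0
NEG      -> -23 0 0

[-23, 0, 0]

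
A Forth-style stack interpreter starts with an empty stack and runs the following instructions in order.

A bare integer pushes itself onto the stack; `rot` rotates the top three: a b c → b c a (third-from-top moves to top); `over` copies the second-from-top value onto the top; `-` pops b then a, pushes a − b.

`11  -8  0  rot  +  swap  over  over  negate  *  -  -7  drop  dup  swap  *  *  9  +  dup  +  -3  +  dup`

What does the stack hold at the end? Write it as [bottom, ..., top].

[202767, 202767]

11     -> [11]
-8     -> [11, -8]
0      -> [11, -8, 0]
rot    -> [-8, 0, 11]
+      -> [-8, 11]
swap   -> [11, -8]
over   -> [11, -8, 11]
over   -> [11, -8, 11, -8]
negate -> [11, -8, 11, 8]
*      -> [11, -8, 88]
-      -> [11, -96]
-7     -> [11, -96, -7]
drop   -> [11, -96]
dup    -> [11, -96, -96]
swap   -> [11, -96, -96]
*      -> [11, 9216]
*      -> [101376]
9      -> [101376, 9]
+      -> [101385]
dup    -> [101385, 101385]
+      -> [202770]
-3     -> [202770, -3]
+      -> [202767]
dup    -> [202767, 202767]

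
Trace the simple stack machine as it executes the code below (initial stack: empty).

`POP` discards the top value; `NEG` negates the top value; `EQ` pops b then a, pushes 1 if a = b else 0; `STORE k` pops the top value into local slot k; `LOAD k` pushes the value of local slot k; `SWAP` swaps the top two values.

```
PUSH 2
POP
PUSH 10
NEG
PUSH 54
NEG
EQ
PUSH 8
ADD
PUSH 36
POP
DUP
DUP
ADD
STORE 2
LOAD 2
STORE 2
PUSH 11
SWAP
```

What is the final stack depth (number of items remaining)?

2

PUSH 2   [2]
POP      []
PUSH 10  [10]
NEG      [-10]
PUSH 54  [-10, 54]
NEG      [-10, -54]
EQ       [0]
PUSH 8   [0, 8]
ADD      [8]
PUSH 36  [8, 36]
POP      [8]
DUP      [8, 8]
DUP      [8, 8, 8]
ADD      [8, 16]
STORE 2  [8]
LOAD 2   [8, 16]
STORE 2  [8]
PUSH 11  [8, 11]
SWAP     [11, 8]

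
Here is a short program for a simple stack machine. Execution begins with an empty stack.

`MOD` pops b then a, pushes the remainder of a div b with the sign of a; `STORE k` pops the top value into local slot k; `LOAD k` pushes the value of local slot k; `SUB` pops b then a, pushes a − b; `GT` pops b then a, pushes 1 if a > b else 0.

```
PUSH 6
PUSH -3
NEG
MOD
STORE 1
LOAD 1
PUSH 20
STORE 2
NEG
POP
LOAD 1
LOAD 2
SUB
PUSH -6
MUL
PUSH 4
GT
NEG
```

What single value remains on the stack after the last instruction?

PUSH 6  → [6]
PUSH -3 → [6, -3]
NEG     → [6, 3]
MOD     → [0]
STORE 1 → []
LOAD 1  → [0]
PUSH 20 → [0, 20]
STORE 2 → [0]
NEG     → [0]
POP     → []
LOAD 1  → [0]
LOAD 2  → [0, 20]
SUB     → [-20]
PUSH -6 → [-20, -6]
MUL     → [120]
PUSH 4  → [120, 4]
GT      → [1]
NEG     → [-1]

-1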